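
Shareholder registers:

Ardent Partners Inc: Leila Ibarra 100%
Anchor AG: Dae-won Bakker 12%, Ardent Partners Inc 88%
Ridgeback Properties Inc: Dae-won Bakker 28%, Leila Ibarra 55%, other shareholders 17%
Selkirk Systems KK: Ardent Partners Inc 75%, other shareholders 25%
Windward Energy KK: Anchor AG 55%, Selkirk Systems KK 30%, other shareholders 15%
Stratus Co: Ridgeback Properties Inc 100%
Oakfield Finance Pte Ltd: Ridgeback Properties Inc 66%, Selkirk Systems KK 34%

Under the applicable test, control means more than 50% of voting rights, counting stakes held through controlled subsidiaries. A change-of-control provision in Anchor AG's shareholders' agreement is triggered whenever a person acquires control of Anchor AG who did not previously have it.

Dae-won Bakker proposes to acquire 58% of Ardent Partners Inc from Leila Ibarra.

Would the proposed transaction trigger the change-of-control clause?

Yes

The purchase adds only to Dae-won's holdings (Leila's stake shrinks), so Dae-won is the only person who could newly come to control Anchor.
Dae-won's largest direct stake is 28% in Ridgeback, which does not meet the threshold, so Dae-won controls no company.
In Anchor, Dae-won's side holds only 12%, not > 50%.
So before the transaction, Dae-won does not control Anchor.
After the purchase, Dae-won holds 58% of Ardent directly, and Leila's stake falls to 42%.
Dae-won holds 58% of Ardent, so Dae-won controls Ardent.
Dae-won and Ardent together hold 12% + 88% = 100% of Anchor, so Dae-won controls Anchor.
Dae-won did not control Anchor before and does after, so the clause is triggered.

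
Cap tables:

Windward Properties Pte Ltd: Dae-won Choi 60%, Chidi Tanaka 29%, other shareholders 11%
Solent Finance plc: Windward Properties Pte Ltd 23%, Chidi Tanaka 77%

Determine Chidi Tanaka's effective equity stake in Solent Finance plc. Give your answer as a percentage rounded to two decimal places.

83.67%

Chidi reaches Solent along 2 paths.
Via Windward: 29% × 23% = 6.67%.
Direct stake: 77% = 77%.
Total: 6.67% + 77% = 83.67%.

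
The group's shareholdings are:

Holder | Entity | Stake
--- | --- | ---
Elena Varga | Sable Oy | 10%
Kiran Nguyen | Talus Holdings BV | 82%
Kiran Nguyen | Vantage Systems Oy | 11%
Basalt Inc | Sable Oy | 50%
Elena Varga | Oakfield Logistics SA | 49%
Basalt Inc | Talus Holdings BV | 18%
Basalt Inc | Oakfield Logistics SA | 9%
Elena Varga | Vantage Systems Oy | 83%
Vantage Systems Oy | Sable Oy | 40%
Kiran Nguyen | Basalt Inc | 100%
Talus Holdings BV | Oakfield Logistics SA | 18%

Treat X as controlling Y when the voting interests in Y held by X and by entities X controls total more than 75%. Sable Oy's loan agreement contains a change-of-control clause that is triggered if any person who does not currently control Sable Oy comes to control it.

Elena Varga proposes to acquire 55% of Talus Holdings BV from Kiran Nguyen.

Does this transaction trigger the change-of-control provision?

No

The purchase adds only to Elena's holdings (Kiran's stake shrinks), so Elena is the only person who could newly come to control Sable.
Elena holds 83% of Vantage, so Elena controls Vantage.
In Sable, Elena's side holds only 40% + 10% = 50%, not > 75%.
So before the transaction, Elena does not control Sable.
After the purchase, Elena holds 55% of Talus directly, and Kiran's stake falls to 27%.
Elena's side now holds 55% of Talus, not > 75%, so Elena still does not control Talus.
After the transaction, Elena's side holds 40% + 10% = 50% of Sable, not > 75%, so Elena still does not control Sable.
No new person acquires control, so the clause is not triggered.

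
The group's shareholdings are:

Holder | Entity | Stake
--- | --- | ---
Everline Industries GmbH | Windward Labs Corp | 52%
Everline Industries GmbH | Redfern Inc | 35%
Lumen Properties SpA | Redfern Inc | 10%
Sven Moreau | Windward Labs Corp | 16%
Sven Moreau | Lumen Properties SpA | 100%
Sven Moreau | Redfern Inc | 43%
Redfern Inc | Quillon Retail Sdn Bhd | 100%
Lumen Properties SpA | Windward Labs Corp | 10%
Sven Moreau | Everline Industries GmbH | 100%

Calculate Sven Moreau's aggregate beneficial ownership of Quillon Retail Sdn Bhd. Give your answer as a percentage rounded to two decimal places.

Sven reaches Quillon along 3 paths.
Via Everline → Redfern: 100% × 35% × 100% = 35%.
Via Redfern: 43% × 100% = 43%.
Via Lumen → Redfern: 100% × 10% × 100% = 10%.
Total: 35% + 43% + 10% = 88%.
Rounded: 88.00%.

88.00%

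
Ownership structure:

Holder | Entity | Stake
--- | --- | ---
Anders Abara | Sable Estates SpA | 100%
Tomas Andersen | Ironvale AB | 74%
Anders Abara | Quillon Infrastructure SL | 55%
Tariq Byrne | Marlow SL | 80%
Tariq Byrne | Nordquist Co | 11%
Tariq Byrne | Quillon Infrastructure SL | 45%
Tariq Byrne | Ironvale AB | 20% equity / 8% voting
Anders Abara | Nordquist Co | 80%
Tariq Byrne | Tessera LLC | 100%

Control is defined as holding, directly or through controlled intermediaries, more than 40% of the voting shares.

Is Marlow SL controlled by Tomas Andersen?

Tomas holds 74% of Ironvale, so Tomas controls Ironvale.
Neither Tomas nor any entity Tomas controls holds any voting interest in Marlow.
So Tomas does not control Marlow.

No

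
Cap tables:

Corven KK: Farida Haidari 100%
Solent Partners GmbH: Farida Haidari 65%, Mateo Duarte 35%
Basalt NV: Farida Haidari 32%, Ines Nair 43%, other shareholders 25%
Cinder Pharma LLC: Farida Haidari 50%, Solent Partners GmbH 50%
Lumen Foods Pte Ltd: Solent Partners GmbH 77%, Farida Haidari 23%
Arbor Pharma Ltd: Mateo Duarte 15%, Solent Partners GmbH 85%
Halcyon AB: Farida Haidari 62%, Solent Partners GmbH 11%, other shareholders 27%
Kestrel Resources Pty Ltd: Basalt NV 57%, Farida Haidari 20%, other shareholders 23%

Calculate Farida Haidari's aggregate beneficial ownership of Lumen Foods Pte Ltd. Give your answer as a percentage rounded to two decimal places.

Farida reaches Lumen along 2 paths.
Via Solent: 65% × 77% = 50.05%.
Direct stake: 23% = 23%.
Total: 50.05% + 23% = 73.05%.

73.05%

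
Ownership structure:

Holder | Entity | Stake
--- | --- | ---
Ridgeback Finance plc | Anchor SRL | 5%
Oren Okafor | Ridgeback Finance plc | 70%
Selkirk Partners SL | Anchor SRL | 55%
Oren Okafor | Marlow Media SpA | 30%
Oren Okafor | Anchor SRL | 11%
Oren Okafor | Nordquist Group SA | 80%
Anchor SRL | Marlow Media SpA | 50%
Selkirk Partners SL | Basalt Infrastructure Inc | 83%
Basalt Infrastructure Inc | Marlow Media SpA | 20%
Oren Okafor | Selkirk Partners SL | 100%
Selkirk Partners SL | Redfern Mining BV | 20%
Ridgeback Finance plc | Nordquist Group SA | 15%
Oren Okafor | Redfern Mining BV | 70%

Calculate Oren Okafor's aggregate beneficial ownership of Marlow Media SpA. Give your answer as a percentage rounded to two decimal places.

Oren reaches Marlow along 5 paths.
Via Selkirk → Basalt: 100% × 83% × 20% = 16.6%.
Direct stake: 30% = 30%.
Via Anchor: 11% × 50% = 5.5%.
Via Ridgeback → Anchor: 70% × 5% × 50% = 1.75%.
Via Selkirk → Anchor: 100% × 55% × 50% = 27.5%.
Total: 16.6% + 30% + 5.5% + 1.75% + 27.5% = 81.35%.

81.35%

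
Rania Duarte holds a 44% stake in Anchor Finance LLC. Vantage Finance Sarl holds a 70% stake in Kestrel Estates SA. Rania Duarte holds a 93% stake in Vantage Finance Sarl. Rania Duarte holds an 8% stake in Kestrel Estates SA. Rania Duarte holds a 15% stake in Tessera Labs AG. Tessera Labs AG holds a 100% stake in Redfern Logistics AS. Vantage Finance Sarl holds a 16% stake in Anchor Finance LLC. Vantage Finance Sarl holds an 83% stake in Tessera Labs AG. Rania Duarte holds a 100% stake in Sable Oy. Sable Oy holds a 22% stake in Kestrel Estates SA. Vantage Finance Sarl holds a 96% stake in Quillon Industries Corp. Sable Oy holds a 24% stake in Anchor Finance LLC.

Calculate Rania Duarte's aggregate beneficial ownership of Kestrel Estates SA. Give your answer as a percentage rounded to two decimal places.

Rania reaches Kestrel along 3 paths.
Via Sable: 100% × 22% = 22%.
Via Vantage: 93% × 70% = 65.1%.
Direct stake: 8% = 8%.
Total: 22% + 65.1% + 8% = 95.1%.
Rounded: 95.10%.

95.10%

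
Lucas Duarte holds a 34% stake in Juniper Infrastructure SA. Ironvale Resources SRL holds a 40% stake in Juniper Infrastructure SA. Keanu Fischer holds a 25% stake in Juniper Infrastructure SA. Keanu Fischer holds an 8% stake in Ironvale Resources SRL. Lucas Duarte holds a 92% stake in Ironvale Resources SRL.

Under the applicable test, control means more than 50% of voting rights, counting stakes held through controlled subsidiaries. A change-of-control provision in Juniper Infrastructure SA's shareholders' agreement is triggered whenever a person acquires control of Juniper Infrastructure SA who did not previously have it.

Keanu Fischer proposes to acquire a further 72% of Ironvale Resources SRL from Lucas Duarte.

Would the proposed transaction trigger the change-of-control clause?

The purchase adds only to Keanu's holdings (Lucas's stake shrinks), so Keanu is the only person who could newly come to control Juniper.
Keanu's largest direct stake is 25% in Juniper, which does not meet the threshold, so Keanu controls no company.
In Juniper, Keanu's side holds only 25%, not > 50%.
So before the transaction, Keanu does not control Juniper.
After the purchase, Keanu's direct stake in Ironvale rises to 8% + 72% = 80%, and Lucas's stake falls to 20%.
Keanu holds 80% of Ironvale, so Keanu controls Ironvale.
Ironvale and Keanu together hold 40% + 25% = 65% of Juniper, so Keanu controls Juniper.
Keanu did not control Juniper before and does after, so the clause is triggered.

Yes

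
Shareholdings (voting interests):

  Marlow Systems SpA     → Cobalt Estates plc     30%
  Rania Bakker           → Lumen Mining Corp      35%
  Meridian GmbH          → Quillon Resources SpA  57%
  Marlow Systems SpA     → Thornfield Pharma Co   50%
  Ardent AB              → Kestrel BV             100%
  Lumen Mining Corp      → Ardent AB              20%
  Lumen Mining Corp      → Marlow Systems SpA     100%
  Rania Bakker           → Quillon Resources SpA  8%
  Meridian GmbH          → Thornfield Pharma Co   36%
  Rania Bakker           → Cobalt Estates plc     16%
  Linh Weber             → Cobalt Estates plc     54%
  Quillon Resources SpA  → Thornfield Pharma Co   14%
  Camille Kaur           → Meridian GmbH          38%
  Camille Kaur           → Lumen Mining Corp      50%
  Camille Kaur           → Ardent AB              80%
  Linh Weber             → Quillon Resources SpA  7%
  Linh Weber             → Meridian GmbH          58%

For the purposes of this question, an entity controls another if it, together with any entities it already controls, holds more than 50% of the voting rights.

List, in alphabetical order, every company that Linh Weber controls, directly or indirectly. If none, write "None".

Cobalt Estates plc, Meridian GmbH, Quillon Resources SpA

Linh holds 58% of Meridian, so Linh controls Meridian.
Meridian and Linh together hold 57% + 7% = 64% of Quillon, so Linh controls Quillon.
Linh holds 54% of Cobalt, so Linh controls Cobalt.
No other company's threshold is met.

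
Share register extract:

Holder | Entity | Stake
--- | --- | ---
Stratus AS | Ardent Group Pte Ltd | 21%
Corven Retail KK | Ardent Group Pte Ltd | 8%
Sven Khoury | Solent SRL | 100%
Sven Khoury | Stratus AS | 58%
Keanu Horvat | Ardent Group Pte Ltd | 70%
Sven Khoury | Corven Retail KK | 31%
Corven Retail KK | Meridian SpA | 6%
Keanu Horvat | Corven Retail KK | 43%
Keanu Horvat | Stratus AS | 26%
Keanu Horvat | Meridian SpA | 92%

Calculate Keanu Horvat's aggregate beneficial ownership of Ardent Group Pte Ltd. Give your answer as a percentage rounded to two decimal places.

78.90%

Keanu reaches Ardent along 3 paths.
Direct stake: 70% = 70%.
Via Stratus: 26% × 21% = 5.46%.
Via Corven: 43% × 8% = 3.44%.
Total: 70% + 5.46% + 3.44% = 78.9%.
Rounded: 78.90%.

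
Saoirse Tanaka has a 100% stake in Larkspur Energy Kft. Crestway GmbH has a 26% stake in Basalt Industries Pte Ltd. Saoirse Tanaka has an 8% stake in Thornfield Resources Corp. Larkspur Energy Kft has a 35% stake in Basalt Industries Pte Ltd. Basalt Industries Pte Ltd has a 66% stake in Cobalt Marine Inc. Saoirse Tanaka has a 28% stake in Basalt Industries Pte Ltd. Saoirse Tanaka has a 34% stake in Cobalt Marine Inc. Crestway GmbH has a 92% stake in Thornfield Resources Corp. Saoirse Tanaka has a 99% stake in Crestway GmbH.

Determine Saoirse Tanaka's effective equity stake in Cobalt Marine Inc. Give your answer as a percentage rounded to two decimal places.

Saoirse reaches Cobalt along 4 paths.
Via Basalt: 28% × 66% = 18.48%.
Via Larkspur → Basalt: 100% × 35% × 66% = 23.1%.
Via Crestway → Basalt: 99% × 26% × 66% = 16.9884%.
Direct stake: 34% = 34%.
Total: 18.48% + 23.1% + 16.9884% + 34% = 92.5684%.
Rounded: 92.57%.

92.57%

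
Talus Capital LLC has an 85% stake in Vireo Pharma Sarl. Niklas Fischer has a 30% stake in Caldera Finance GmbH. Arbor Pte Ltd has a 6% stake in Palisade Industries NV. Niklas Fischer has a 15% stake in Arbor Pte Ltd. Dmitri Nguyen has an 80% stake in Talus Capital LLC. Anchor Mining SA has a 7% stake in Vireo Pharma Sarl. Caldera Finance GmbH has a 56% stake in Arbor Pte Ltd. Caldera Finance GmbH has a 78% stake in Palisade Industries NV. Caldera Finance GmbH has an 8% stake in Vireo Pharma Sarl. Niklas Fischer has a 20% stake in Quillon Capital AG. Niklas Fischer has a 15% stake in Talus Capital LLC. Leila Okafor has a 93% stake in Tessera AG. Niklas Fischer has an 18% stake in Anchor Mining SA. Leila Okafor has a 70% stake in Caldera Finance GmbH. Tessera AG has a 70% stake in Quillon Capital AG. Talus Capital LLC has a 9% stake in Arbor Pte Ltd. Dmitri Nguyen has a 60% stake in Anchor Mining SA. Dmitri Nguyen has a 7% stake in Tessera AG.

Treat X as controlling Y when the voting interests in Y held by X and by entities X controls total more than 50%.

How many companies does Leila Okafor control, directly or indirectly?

Leila holds 70% of Caldera, so Leila controls Caldera.
Leila holds 93% of Tessera, so Leila controls Tessera.
Caldera holds 56% of Arbor, so Leila controls Arbor.
Tessera holds 70% of Quillon, so Leila controls Quillon.
Caldera and Arbor together hold 78% + 6% = 84% of Palisade, so Leila controls Palisade.
No other company's threshold is met.
Leila controls 5 companies.

5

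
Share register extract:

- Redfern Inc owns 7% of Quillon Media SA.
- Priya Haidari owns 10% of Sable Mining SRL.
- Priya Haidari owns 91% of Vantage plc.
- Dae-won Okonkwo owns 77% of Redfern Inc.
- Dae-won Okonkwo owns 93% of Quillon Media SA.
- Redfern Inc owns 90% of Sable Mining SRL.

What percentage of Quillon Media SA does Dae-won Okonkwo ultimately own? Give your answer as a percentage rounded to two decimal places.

98.39%

Dae-won reaches Quillon along 2 paths.
Direct stake: 93% = 93%.
Via Redfern: 77% × 7% = 5.39%.
Total: 93% + 5.39% = 98.39%.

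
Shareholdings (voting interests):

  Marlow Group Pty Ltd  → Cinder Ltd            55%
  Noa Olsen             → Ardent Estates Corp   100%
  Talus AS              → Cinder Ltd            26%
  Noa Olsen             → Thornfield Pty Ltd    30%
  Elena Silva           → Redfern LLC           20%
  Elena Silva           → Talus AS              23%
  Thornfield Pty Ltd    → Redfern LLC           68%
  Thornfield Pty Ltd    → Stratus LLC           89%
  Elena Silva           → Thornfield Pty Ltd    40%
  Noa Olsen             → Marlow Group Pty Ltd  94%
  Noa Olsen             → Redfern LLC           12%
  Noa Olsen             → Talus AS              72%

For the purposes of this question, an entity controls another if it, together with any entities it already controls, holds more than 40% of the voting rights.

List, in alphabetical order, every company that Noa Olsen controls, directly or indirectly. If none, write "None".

Ardent Estates Corp, Cinder Ltd, Marlow Group Pty Ltd, Talus AS

Noa holds 94% of Marlow, so Noa controls Marlow.
Noa holds 72% of Talus, so Noa controls Talus.
Marlow and Talus together hold 55% + 26% = 81% of Cinder, so Noa controls Cinder.
Noa holds 100% of Ardent, so Noa controls Ardent.
No other company's threshold is met.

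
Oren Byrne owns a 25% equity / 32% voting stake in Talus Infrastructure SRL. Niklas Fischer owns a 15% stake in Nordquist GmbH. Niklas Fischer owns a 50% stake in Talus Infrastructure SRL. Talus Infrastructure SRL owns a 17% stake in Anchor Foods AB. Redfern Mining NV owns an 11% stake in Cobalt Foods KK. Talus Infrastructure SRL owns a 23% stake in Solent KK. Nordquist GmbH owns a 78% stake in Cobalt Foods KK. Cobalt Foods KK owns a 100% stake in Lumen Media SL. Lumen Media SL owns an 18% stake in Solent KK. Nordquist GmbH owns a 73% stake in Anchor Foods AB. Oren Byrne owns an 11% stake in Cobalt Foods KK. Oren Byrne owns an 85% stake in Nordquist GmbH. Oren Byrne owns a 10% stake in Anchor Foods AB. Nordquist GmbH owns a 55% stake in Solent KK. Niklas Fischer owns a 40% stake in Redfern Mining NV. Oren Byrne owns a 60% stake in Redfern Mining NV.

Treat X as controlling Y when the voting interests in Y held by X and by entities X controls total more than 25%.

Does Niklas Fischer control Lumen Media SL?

Niklas holds 40% of Redfern, so Niklas controls Redfern.
Niklas holds 50% of Talus, so Niklas controls Talus.
Neither Niklas nor any entity Niklas controls holds any voting interest in Lumen.
So Niklas does not control Lumen.

No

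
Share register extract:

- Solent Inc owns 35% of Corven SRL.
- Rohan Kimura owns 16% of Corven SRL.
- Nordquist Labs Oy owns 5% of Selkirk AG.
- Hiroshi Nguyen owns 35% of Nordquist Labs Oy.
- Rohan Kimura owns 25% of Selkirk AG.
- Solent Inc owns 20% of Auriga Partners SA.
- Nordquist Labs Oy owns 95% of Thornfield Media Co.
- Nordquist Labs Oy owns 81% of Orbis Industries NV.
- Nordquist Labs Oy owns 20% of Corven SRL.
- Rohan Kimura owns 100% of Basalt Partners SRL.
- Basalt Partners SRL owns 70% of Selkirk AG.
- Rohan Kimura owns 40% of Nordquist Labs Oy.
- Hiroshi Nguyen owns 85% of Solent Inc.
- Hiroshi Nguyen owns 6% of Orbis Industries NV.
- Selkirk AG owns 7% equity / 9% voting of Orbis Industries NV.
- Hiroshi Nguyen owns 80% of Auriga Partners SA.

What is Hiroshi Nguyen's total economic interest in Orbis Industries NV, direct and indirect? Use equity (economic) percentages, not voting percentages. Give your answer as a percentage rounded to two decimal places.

34.47%

Hiroshi reaches Orbis along 3 paths.
Via Nordquist: 35% × 81% = 28.35%.
Via Nordquist → Selkirk: 35% × 5% × 7% = 0.1225%.
Direct stake: 6% = 6%.
Total: 28.35% + 0.1225% + 6% = 34.4725%.
Rounded: 34.47%.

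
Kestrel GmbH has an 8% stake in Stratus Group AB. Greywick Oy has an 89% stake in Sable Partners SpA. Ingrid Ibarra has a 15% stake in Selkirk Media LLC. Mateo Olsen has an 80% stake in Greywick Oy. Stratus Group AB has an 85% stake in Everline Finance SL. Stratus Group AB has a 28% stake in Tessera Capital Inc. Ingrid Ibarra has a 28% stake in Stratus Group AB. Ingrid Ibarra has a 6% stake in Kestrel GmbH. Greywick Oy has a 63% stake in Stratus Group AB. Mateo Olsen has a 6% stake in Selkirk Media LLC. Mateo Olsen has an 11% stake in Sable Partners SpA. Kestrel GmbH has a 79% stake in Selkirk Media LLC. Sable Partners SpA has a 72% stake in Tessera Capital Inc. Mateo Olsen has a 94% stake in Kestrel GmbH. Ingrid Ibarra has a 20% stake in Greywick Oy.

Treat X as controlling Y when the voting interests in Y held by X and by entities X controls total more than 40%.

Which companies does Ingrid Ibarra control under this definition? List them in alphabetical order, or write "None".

None

Ingrid's largest direct stake is 28% in Stratus, which does not meet the threshold.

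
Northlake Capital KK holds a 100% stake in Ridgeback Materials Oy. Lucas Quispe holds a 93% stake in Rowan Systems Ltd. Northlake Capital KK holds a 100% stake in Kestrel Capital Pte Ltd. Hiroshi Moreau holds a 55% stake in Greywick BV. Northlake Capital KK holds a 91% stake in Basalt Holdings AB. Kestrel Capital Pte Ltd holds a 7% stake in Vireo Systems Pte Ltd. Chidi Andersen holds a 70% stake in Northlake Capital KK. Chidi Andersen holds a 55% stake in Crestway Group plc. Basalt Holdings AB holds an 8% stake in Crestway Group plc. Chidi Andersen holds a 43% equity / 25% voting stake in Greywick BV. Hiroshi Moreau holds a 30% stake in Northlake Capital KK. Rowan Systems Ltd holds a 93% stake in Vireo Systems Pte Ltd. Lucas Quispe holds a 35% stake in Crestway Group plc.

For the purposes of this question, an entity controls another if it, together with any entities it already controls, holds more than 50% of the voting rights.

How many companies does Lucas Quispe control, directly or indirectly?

Lucas holds 93% of Rowan, so Lucas controls Rowan.
Rowan holds 93% of Vireo, so Lucas controls Vireo.
No other company's threshold is met.
Lucas controls 2 companies.

2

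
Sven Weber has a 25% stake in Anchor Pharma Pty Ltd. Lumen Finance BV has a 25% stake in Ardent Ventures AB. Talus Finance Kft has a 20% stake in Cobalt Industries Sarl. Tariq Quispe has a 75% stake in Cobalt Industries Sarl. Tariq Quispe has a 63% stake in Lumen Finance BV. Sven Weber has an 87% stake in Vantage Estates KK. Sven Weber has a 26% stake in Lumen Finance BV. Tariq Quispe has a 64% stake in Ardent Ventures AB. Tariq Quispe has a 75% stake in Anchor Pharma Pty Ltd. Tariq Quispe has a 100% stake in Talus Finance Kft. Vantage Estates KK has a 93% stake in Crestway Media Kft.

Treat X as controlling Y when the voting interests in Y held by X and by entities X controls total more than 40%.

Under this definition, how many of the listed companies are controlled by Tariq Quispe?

5

Tariq holds 63% of Lumen, so Tariq controls Lumen.
Tariq holds 100% of Talus, so Tariq controls Talus.
Tariq holds 75% of Anchor, so Tariq controls Anchor.
Tariq and Lumen together hold 64% + 25% = 89% of Ardent, so Tariq controls Ardent.
Tariq and Talus together hold 75% + 20% = 95% of Cobalt, so Tariq controls Cobalt.
No other company's threshold is met.
Tariq controls 5 companies.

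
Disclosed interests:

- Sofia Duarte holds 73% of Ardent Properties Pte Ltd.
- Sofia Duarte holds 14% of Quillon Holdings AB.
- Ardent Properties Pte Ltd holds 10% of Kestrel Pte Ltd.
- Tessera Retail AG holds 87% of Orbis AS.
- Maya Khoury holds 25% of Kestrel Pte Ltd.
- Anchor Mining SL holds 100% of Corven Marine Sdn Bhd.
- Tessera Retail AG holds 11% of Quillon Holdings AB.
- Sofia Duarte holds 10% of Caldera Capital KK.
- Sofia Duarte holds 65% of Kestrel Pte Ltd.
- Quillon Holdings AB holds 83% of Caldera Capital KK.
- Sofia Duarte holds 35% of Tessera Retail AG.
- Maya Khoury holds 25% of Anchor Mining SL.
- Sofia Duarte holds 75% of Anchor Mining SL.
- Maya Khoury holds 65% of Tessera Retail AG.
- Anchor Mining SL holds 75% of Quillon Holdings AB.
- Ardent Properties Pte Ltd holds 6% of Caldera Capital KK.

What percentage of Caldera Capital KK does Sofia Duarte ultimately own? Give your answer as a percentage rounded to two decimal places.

75.88%

Sofia reaches Caldera along 5 paths.
Via Ardent: 73% × 6% = 4.38%.
Direct stake: 10% = 10%.
Via Tessera → Quillon: 35% × 11% × 83% = 3.1955%.
Via Anchor → Quillon: 75% × 75% × 83% = 46.6875%.
Via Quillon: 14% × 83% = 11.62%.
Total: 4.38% + 10% + 3.1955% + 46.6875% + 11.62% = 75.883%.
Rounded: 75.88%.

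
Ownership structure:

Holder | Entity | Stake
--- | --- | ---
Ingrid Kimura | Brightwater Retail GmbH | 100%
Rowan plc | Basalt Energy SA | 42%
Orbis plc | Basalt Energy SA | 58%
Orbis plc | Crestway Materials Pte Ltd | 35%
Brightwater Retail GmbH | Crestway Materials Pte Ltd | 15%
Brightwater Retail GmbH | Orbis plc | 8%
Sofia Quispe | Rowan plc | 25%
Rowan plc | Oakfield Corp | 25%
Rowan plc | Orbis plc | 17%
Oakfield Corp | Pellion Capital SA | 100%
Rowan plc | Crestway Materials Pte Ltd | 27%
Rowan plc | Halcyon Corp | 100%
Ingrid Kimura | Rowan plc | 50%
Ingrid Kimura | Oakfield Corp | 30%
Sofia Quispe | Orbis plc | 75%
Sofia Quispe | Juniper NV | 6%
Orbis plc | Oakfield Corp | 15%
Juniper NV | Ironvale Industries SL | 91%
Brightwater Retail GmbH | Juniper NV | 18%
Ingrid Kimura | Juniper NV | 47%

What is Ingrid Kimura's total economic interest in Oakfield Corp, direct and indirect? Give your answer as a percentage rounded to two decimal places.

44.98%

Ingrid reaches Oakfield along 4 paths.
Direct stake: 30% = 30%.
Via Rowan: 50% × 25% = 12.5%.
Via Rowan → Orbis: 50% × 17% × 15% = 1.275%.
Via Brightwater → Orbis: 100% × 8% × 15% = 1.2%.
Total: 30% + 12.5% + 1.275% + 1.2% = 44.975%.
Rounded: 44.98%.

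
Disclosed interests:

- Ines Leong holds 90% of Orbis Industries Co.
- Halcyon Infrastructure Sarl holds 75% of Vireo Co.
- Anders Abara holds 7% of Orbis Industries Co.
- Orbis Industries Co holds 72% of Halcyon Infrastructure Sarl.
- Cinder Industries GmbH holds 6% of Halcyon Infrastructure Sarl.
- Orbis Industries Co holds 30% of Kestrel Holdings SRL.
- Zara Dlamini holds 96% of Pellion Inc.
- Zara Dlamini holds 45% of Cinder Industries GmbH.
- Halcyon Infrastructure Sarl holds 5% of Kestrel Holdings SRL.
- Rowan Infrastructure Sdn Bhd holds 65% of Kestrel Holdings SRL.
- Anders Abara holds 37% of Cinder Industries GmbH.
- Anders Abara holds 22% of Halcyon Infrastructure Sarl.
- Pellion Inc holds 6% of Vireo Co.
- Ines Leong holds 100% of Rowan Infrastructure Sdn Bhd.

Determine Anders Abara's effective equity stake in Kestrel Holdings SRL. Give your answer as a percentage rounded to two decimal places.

Anders reaches Kestrel along 4 paths.
Via Orbis: 7% × 30% = 2.1%.
Via Orbis → Halcyon: 7% × 72% × 5% = 0.252%.
Via Halcyon: 22% × 5% = 1.1%.
Via Cinder → Halcyon: 37% × 6% × 5% = 0.111%.
Total: 2.1% + 0.252% + 1.1% + 0.111% = 3.563%.
Rounded: 3.56%.

3.56%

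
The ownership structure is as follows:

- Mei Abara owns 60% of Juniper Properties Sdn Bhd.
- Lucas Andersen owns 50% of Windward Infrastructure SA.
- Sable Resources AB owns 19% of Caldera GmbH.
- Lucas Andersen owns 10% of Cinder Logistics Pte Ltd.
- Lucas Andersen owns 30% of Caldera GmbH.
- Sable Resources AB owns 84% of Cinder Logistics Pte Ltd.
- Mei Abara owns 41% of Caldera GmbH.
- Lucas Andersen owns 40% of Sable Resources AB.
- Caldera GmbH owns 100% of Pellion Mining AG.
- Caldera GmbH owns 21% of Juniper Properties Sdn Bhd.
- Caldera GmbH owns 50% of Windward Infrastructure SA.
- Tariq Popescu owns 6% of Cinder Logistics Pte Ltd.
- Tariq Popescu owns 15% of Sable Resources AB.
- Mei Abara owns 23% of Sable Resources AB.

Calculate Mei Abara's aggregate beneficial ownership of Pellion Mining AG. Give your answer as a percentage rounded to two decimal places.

Mei reaches Pellion along 2 paths.
Via Caldera: 41% × 100% = 41%.
Via Sable → Caldera: 23% × 19% × 100% = 4.37%.
Total: 41% + 4.37% = 45.37%.

45.37%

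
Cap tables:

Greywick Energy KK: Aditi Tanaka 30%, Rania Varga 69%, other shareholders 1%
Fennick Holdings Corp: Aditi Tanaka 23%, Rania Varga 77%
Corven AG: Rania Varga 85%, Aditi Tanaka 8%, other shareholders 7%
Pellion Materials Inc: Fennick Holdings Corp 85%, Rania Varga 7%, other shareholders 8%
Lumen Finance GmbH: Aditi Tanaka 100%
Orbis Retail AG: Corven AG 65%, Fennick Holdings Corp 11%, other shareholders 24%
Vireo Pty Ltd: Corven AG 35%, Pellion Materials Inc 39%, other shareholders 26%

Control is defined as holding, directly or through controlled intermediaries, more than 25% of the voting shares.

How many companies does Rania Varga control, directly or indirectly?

6

Rania holds 69% of Greywick, so Rania controls Greywick.
Rania holds 77% of Fennick, so Rania controls Fennick.
Rania holds 85% of Corven, so Rania controls Corven.
Fennick and Rania together hold 85% + 7% = 92% of Pellion, so Rania controls Pellion.
Corven and Fennick together hold 65% + 11% = 76% of Orbis, so Rania controls Orbis.
Corven and Pellion together hold 35% + 39% = 74% of Vireo, so Rania controls Vireo.
No other company's threshold is met.
Rania controls 6 companies.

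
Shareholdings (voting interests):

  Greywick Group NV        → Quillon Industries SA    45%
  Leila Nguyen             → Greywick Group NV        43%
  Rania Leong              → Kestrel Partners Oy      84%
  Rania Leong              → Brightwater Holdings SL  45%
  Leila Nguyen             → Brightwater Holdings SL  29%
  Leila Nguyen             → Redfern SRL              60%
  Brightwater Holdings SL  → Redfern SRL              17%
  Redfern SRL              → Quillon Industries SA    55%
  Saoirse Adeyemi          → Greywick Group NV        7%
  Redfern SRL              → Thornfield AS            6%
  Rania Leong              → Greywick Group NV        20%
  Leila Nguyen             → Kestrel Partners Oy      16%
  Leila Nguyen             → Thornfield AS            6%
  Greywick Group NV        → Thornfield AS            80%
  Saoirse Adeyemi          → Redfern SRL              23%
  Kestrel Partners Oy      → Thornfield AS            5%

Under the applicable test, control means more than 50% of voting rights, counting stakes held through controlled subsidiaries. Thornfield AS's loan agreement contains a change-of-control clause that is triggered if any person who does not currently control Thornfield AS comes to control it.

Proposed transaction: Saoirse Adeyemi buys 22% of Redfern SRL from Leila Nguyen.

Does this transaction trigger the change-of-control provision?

No

The purchase adds only to Saoirse's holdings (Leila's stake shrinks), so Saoirse is the only person who could newly come to control Thornfield.
Saoirse's largest direct stake is 23% in Redfern, which does not meet the threshold, so Saoirse controls no company.
Neither Saoirse nor any entity Saoirse controls holds any voting interest in Thornfield.
So before the transaction, Saoirse does not control Thornfield.
After the purchase, Saoirse's direct stake in Redfern rises to 23% + 22% = 45%, and Leila's stake falls to 38%.
Saoirse's side now holds 45% of Redfern, not > 50%, so Saoirse still does not control Redfern.
After the transaction, neither Saoirse nor any entity Saoirse controls holds a voting interest in Thornfield, so Saoirse still does not control it.
No new person acquires control, so the clause is not triggered.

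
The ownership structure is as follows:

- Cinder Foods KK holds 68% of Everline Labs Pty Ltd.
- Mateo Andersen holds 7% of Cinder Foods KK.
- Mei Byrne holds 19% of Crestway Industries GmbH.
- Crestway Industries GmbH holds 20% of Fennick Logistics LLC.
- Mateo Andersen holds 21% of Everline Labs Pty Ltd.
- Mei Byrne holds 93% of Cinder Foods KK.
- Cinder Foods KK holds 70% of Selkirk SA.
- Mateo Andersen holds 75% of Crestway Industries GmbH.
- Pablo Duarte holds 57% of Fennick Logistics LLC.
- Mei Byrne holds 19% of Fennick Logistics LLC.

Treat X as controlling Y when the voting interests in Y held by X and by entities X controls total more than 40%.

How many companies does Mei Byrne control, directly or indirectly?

Mei holds 93% of Cinder, so Mei controls Cinder.
Cinder holds 70% of Selkirk, so Mei controls Selkirk.
Cinder holds 68% of Everline, so Mei controls Everline.
No other company's threshold is met.
Mei controls 3 companies.

3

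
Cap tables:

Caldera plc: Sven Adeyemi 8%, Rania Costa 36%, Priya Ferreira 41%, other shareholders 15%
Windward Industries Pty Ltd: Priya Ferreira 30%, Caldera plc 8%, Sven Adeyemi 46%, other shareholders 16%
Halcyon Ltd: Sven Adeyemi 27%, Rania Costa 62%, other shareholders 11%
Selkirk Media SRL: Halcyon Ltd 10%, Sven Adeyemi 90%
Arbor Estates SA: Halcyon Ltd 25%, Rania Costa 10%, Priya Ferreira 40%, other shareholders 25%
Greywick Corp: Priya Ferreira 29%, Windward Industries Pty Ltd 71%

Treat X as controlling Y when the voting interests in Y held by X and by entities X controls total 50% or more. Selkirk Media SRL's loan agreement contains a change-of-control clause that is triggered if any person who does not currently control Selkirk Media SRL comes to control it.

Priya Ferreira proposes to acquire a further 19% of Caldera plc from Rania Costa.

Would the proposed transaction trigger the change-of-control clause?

No

The purchase adds only to Priya's holdings (Rania's stake shrinks), so Priya is the only person who could newly come to control Selkirk.
Priya's largest direct stake is 41% in Caldera, which does not meet the threshold, so Priya controls no company.
Neither Priya nor any entity Priya controls holds any voting interest in Selkirk.
So before the transaction, Priya does not control Selkirk.
After the purchase, Priya's direct stake in Caldera rises to 41% + 19% = 60%, and Rania's stake falls to 17%.
Priya holds 60% of Caldera, so Priya controls Caldera.
After the transaction, neither Priya nor any entity Priya controls holds a voting interest in Selkirk, so Priya still does not control it.
No new person acquires control, so the clause is not triggered.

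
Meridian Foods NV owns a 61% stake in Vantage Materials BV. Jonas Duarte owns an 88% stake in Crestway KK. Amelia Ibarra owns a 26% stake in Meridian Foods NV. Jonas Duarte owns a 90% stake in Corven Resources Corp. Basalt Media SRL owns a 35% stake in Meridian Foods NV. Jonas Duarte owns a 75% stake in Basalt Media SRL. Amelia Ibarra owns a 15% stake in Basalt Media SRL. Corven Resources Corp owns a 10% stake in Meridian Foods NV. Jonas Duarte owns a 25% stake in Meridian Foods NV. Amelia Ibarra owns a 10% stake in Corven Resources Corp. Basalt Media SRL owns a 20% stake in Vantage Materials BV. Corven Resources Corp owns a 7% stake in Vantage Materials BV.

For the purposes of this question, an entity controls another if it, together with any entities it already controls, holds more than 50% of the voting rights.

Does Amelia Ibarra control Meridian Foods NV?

Amelia's largest direct stake is 26% in Meridian, which does not meet the threshold, so Amelia controls no company.
In Meridian, Amelia's side holds only 26%, not > 50%.
So Amelia does not control Meridian.

No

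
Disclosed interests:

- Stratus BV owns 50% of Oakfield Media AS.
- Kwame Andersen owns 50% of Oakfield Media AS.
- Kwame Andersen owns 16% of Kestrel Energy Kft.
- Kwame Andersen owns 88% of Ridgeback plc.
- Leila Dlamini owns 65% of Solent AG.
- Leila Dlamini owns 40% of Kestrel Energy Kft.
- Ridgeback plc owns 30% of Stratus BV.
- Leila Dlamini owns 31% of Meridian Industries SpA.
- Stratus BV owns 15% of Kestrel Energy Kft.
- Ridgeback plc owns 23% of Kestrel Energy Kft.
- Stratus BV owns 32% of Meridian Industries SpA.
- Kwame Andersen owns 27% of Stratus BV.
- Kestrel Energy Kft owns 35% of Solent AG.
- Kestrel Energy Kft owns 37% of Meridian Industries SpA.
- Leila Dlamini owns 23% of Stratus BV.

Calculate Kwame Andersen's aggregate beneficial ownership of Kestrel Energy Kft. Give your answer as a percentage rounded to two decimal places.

Kwame reaches Kestrel along 4 paths.
Via Stratus: 27% × 15% = 4.05%.
Via Ridgeback → Stratus: 88% × 30% × 15% = 3.96%.
Via Ridgeback: 88% × 23% = 20.24%.
Direct stake: 16% = 16%.
Total: 4.05% + 3.96% + 20.24% + 16% = 44.25%.

44.25%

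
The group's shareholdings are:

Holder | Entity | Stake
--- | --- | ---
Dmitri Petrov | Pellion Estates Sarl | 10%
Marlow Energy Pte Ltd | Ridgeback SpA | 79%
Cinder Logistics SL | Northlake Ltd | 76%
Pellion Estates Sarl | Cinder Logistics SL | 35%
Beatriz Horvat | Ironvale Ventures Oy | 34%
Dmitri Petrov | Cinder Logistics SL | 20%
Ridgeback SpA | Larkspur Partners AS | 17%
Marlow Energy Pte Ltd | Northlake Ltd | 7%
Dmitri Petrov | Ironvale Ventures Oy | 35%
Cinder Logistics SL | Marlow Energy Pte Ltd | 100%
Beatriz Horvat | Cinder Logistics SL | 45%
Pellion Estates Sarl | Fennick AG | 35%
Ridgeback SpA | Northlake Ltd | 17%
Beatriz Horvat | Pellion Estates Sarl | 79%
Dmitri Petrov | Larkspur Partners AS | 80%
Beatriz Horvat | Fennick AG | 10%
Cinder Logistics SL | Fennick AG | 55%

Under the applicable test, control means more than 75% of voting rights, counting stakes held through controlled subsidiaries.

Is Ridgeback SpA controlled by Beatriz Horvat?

Yes

Beatriz holds 79% of Pellion, so Beatriz controls Pellion.
Beatriz and Pellion together hold 45% + 35% = 80% of Cinder, so Beatriz controls Cinder.
Cinder holds 100% of Marlow, so Beatriz controls Marlow.
Marlow holds 79% of Ridgeback, so Beatriz controls Ridgeback.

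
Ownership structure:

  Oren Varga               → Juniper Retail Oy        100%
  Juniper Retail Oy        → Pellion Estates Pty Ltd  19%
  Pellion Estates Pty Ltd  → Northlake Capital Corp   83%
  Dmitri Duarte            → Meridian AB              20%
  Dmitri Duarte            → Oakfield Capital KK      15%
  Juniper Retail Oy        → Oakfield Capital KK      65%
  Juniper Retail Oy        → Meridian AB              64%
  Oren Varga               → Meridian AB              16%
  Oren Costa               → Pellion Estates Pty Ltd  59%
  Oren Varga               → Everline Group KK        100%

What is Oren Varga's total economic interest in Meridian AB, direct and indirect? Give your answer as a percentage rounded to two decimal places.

Oren Varga reaches Meridian along 2 paths.
Via Juniper: 100% × 64% = 64%.
Direct stake: 16% = 16%.
Total: 64% + 16% = 80%.
Rounded: 80.00%.

80.00%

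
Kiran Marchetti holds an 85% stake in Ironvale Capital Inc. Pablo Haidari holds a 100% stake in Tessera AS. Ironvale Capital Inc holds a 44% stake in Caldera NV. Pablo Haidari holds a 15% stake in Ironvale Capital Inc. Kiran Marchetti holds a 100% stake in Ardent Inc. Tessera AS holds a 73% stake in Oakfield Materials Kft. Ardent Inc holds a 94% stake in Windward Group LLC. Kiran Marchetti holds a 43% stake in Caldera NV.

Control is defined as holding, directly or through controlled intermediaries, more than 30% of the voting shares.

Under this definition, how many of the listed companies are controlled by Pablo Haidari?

Pablo holds 100% of Tessera, so Pablo controls Tessera.
Tessera holds 73% of Oakfield, so Pablo controls Oakfield.
No other company's threshold is met.
Pablo controls 2 companies.

2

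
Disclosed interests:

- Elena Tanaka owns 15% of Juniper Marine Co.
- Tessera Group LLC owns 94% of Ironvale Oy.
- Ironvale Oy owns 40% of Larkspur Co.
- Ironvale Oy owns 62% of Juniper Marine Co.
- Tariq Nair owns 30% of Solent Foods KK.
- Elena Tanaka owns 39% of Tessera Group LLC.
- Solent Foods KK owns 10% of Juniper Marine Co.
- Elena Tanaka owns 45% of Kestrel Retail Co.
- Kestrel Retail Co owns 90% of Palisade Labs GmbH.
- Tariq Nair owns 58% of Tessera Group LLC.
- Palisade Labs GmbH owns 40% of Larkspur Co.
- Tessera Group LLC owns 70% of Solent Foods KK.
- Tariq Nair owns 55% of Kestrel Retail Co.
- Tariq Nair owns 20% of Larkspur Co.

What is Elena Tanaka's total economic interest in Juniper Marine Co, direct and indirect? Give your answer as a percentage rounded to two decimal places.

Elena reaches Juniper along 3 paths.
Direct stake: 15% = 15%.
Via Tessera → Solent: 39% × 70% × 10% = 2.73%.
Via Tessera → Ironvale: 39% × 94% × 62% = 22.7292%.
Total: 15% + 2.73% + 22.7292% = 40.4592%.
Rounded: 40.46%.

40.46%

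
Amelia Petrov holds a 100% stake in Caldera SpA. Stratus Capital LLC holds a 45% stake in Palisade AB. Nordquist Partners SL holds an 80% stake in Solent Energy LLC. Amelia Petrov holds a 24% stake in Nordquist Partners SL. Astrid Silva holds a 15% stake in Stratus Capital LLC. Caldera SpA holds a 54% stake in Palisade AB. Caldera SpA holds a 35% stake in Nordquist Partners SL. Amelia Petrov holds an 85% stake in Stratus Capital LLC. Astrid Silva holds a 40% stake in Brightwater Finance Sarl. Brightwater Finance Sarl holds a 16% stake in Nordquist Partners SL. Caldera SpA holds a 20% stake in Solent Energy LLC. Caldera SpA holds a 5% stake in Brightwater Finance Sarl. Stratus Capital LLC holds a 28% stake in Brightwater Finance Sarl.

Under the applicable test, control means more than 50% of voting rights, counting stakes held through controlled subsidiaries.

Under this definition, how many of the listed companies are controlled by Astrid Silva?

Astrid's largest direct stake is 40% in Brightwater, which does not meet the threshold.
Astrid controls 0 companies.

0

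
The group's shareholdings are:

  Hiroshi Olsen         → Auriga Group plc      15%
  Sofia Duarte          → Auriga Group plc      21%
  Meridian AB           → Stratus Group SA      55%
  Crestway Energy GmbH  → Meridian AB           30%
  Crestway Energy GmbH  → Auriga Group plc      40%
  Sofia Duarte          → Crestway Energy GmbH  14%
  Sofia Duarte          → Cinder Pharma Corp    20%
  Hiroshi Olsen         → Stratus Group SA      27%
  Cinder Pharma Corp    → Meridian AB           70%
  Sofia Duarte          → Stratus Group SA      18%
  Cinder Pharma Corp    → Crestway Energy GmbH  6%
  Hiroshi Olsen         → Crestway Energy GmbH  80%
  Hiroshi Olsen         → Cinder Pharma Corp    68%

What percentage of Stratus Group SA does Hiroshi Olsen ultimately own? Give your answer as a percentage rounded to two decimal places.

67.05%

Hiroshi reaches Stratus along 4 paths.
Via Crestway → Meridian: 80% × 30% × 55% = 13.2%.
Via Cinder → Crestway → Meridian: 68% × 6% × 30% × 55% = 0.6732%.
Via Cinder → Meridian: 68% × 70% × 55% = 26.18%.
Direct stake: 27% = 27%.
Total: 13.2% + 0.6732% + 26.18% + 27% = 67.0532%.
Rounded: 67.05%.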